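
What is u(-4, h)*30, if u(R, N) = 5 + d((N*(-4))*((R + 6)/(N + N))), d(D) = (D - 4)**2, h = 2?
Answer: 2070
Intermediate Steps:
d(D) = (-4 + D)**2
u(R, N) = 5 + (-16 - 2*R)**2 (u(R, N) = 5 + (-4 + (N*(-4))*((R + 6)/(N + N)))**2 = 5 + (-4 + (-4*N)*((6 + R)/((2*N))))**2 = 5 + (-4 + (-4*N)*((6 + R)*(1/(2*N))))**2 = 5 + (-4 + (-4*N)*((6 + R)/(2*N)))**2 = 5 + (-4 + (-12 - 2*R))**2 = 5 + (-16 - 2*R)**2)
u(-4, h)*30 = (5 + 4*(8 - 4)**2)*30 = (5 + 4*4**2)*30 = (5 + 4*16)*30 = (5 + 64)*30 = 69*30 = 2070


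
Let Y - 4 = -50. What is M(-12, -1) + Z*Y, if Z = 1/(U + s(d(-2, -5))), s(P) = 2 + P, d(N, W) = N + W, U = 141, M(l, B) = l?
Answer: -839/68 ≈ -12.338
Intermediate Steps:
Y = -46 (Y = 4 - 50 = -46)
Z = 1/136 (Z = 1/(141 + (2 + (-2 - 5))) = 1/(141 + (2 - 7)) = 1/(141 - 5) = 1/136 ≈ 0.0073529)
M(-12, -1) + Z*Y = -12 + (1/136)*(-46) = -12 - 23/68 = -839/68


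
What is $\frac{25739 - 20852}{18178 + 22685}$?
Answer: $\frac{1629}{13621} \approx 0.11959$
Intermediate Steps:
$\frac{25739 - 20852}{18178 + 22685} = \frac{4887}{40863} = 4887 \cdot \frac{1}{40863} = \frac{1629}{13621}$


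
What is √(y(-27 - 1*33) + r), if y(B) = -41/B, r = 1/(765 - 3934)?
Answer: √6173322915/95070 ≈ 0.82645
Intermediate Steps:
r = -1/3169 (r = 1/(-3169) = -1/3169 ≈ -0.00031556)
√(y(-27 - 1*33) + r) = √(-41/(-27 - 1*33) - 1/3169) = √(-41/(-27 - 33) - 1/3169) = √(-41/(-60) - 1/3169) = √(-41*(-1/60) - 1/3169) = √(41/60 - 1/3169) = √(129869/190140) = √6173322915/95070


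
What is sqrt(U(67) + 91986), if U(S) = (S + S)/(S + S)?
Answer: sqrt(91987) ≈ 303.29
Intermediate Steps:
U(S) = 1 (U(S) = (2*S)/((2*S)) = (2*S)*(1/(2*S)) = 1)
sqrt(U(67) + 91986) = sqrt(1 + 91986) = sqrt(91987)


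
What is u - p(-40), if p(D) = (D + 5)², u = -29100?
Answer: -30325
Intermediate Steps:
p(D) = (5 + D)²
u - p(-40) = -29100 - (5 - 40)² = -29100 - 1*(-35)² = -29100 - 1*1225 = -29100 - 1225 = -30325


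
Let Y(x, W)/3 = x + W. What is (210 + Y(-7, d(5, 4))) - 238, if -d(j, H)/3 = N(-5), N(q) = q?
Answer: -4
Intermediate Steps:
d(j, H) = 15 (d(j, H) = -3*(-5) = 15)
Y(x, W) = 3*W + 3*x (Y(x, W) = 3*(x + W) = 3*(W + x) = 3*W + 3*x)
(210 + Y(-7, d(5, 4))) - 238 = (210 + (3*15 + 3*(-7))) - 238 = (210 + (45 - 21)) - 238 = (210 + 24) - 238 = 234 - 238 = -4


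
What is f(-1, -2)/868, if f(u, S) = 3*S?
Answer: -3/434 ≈ -0.0069124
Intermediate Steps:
f(-1, -2)/868 = (3*(-2))/868 = -6*1/868 = -3/434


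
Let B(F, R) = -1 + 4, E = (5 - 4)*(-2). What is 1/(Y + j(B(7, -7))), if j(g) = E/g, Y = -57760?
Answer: -3/173282 ≈ -1.7313e-5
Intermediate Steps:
E = -2 (E = 1*(-2) = -2)
B(F, R) = 3
j(g) = -2/g
1/(Y + j(B(7, -7))) = 1/(-57760 - 2/3) = 1/(-173282/3) = -3/173282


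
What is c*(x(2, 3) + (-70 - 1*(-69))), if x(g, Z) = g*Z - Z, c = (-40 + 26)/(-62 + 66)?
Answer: -7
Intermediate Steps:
c = -7/2 (c = -14/4 = -14*1/4 = -7/2 ≈ -3.5000)
x(g, Z) = -Z + Z*g (x(g, Z) = Z*g - Z = -Z + Z*g)
c*(x(2, 3) + (-70 - 1*(-69))) = -7*(3*(-1 + 2) + (-70 - 1*(-69)))/2 = -7*(3*1 + (-70 + 69))/2 = -7*(3 - 1)/2 = -7/2*2 = -7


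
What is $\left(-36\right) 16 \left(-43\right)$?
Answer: $24768$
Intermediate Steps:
$\left(-36\right) 16 \left(-43\right) = \left(-576\right) \left(-43\right) = 24768$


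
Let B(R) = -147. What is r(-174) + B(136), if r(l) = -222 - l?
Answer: -195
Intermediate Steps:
r(-174) + B(136) = (-222 - 1*(-174)) - 147 = (-222 + 174) - 147 = -48 - 147 = -195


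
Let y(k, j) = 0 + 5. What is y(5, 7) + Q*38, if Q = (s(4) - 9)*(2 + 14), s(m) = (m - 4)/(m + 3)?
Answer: -5467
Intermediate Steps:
s(m) = (-4 + m)/(3 + m)
y(k, j) = 5
Q = -144 (Q = ((-4 + 4)/(3 + 4) - 9)*(2 + 14) = (0/7 - 9)*16 = ((⅐)*0 - 9)*16 = (0 - 9)*16 = -9*16 = -144)
y(5, 7) + Q*38 = 5 - 144*38 = 5 - 5472 = -5467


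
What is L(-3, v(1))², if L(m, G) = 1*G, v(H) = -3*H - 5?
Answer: 64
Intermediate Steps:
v(H) = -5 - 3*H
L(m, G) = G
L(-3, v(1))² = (-5 - 3*1)² = (-5 - 3)² = (-8)² = 64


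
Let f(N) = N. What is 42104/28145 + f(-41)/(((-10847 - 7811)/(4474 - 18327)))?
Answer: -15200023653/525129410 ≈ -28.945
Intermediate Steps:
42104/28145 + f(-41)/(((-10847 - 7811)/(4474 - 18327))) = 42104/28145 - 41*(4474 - 18327)/(-10847 - 7811) = 42104*(1/28145) - 41/((-18658/(-13853))) = 42104/28145 - 41/((-18658*(-1/13853))) = 42104/28145 - 41/18658/13853 = 42104/28145 - 41*13853/18658 = 42104/28145 - 567973/18658 = -15200023653/525129410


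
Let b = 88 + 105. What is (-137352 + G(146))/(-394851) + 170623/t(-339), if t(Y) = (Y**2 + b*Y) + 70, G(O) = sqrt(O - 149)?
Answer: 24726125567/6523464988 - I*sqrt(3)/394851 ≈ 3.7903 - 4.3866e-6*I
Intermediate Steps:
b = 193
G(O) = sqrt(-149 + O)
t(Y) = 70 + Y**2 + 193*Y (t(Y) = (Y**2 + 193*Y) + 70 = 70 + Y**2 + 193*Y)
(-137352 + G(146))/(-394851) + 170623/t(-339) = (-137352 + sqrt(-149 + 146))/(-394851) + 170623/(70 + (-339)**2 + 193*(-339)) = (-137352 + sqrt(-3))*(-1/394851) + 170623/(70 + 114921 - 65427) = (-137352 + I*sqrt(3))*(-1/394851) + 170623/49564 = (45784/131617 - I*sqrt(3)/394851) + 170623*(1/49564) = (45784/131617 - I*sqrt(3)/394851) + 170623/49564 = 24726125567/6523464988 - I*sqrt(3)/394851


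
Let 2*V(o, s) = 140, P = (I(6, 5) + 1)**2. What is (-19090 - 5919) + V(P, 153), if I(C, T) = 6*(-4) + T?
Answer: -24939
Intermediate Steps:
I(C, T) = -24 + T
P = 324 (P = ((-24 + 5) + 1)**2 = (-19 + 1)**2 = (-18)**2 = 324)
V(o, s) = 70 (V(o, s) = (1/2)*140 = 70)
(-19090 - 5919) + V(P, 153) = (-19090 - 5919) + 70 = -25009 + 70 = -24939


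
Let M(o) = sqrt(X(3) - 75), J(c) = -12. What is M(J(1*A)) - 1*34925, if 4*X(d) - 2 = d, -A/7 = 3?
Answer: -34925 + I*sqrt(295)/2 ≈ -34925.0 + 8.5878*I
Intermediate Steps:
A = -21 (A = -7*3 = -21)
X(d) = 1/2 + d/4
M(o) = I*sqrt(295)/2 (M(o) = sqrt((1/2 + (1/4)*3) - 75) = sqrt((1/2 + 3/4) - 75) = sqrt(5/4 - 75) = sqrt(-295/4) = I*sqrt(295)/2)
M(J(1*A)) - 1*34925 = I*sqrt(295)/2 - 1*34925 = I*sqrt(295)/2 - 34925 = -34925 + I*sqrt(295)/2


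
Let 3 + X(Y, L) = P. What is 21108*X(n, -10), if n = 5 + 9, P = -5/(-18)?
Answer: -172382/3 ≈ -57461.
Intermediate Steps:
P = 5/18 (P = -5*(-1/18) = 5/18 ≈ 0.27778)
n = 14
X(Y, L) = -49/18 (X(Y, L) = -3 + 5/18 = -49/18)
21108*X(n, -10) = 21108*(-49/18) = -172382/3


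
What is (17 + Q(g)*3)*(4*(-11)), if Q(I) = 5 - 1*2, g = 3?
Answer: -1144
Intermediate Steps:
Q(I) = 3 (Q(I) = 5 - 2 = 3)
(17 + Q(g)*3)*(4*(-11)) = (17 + 3*3)*(4*(-11)) = (17 + 9)*(-44) = 26*(-44) = -1144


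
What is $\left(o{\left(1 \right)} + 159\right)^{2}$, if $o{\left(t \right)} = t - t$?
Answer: $25281$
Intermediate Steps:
$o{\left(t \right)} = 0$
$\left(o{\left(1 \right)} + 159\right)^{2} = \left(0 + 159\right)^{2} = 159^{2} = 25281$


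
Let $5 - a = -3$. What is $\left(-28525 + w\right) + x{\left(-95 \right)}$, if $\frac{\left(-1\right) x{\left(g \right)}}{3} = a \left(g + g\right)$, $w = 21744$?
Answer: $-2221$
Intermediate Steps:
$a = 8$ ($a = 5 - -3 = 5 + 3 = 8$)
$x{\left(g \right)} = - 48 g$ ($x{\left(g \right)} = - 3 \cdot 8 \left(g + g\right) = - 3 \cdot 8 \cdot 2 g = - 3 \cdot 16 g = - 48 g$)
$\left(-28525 + w\right) + x{\left(-95 \right)} = \left(-28525 + 21744\right) - -4560 = -6781 + 4560 = -2221$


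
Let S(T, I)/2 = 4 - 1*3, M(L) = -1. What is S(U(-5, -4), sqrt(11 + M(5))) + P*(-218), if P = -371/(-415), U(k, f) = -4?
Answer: -80048/415 ≈ -192.89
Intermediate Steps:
S(T, I) = 2 (S(T, I) = 2*(4 - 1*3) = 2*(4 - 3) = 2*1 = 2)
P = 371/415 (P = -371*(-1/415) = 371/415 ≈ 0.89398)
S(U(-5, -4), sqrt(11 + M(5))) + P*(-218) = 2 + (371/415)*(-218) = 2 - 80878/415 = -80048/415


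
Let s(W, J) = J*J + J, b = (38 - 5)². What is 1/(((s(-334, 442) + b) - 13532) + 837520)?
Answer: 1/1020883 ≈ 9.7954e-7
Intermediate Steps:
b = 1089 (b = 33² = 1089)
s(W, J) = J + J² (s(W, J) = J² + J = J + J²)
1/(((s(-334, 442) + b) - 13532) + 837520) = 1/(((442*(1 + 442) + 1089) - 13532) + 837520) = 1/(((442*443 + 1089) - 13532) + 837520) = 1/(((195806 + 1089) - 13532) + 837520) = 1/((196895 - 13532) + 837520) = 1/(183363 + 837520) = 1/1020883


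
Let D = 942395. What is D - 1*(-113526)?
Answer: 1055921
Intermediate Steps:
D - 1*(-113526) = 942395 - 1*(-113526) = 942395 + 113526 = 1055921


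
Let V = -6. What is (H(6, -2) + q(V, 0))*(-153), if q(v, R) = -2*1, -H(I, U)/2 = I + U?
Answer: 1530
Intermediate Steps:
H(I, U) = -2*I - 2*U (H(I, U) = -2*(I + U) = -2*I - 2*U)
q(v, R) = -2
(H(6, -2) + q(V, 0))*(-153) = ((-2*6 - 2*(-2)) - 2)*(-153) = ((-12 + 4) - 2)*(-153) = (-8 - 2)*(-153) = -10*(-153) = 1530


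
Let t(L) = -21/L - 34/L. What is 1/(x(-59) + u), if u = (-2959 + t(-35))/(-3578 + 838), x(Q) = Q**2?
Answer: 9590/33393141 ≈ 0.00028718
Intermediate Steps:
t(L) = -55/L
u = 10351/9590 (u = (-2959 - 55/(-35))/(-3578 + 838) = (-2959 - 55*(-1/35))/(-2740) = (-2959 + 11/7)*(-1/2740) = -20702/7*(-1/2740) = 10351/9590 ≈ 1.0794)
1/(x(-59) + u) = 1/((-59)**2 + 10351/9590) = 1/(3481 + 10351/9590) = 1/(33393141/9590) = 9590/33393141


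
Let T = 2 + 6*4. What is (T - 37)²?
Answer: 121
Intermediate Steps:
T = 26 (T = 2 + 24 = 26)
(T - 37)² = (26 - 37)² = (-11)² = 121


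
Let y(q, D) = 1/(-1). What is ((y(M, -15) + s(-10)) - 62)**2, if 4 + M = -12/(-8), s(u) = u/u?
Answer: 3844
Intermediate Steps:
s(u) = 1
M = -5/2 (M = -4 - 12/(-8) = -4 - 12*(-1/8) = -4 + 3/2 = -5/2 ≈ -2.5000)
y(q, D) = -1
((y(M, -15) + s(-10)) - 62)**2 = ((-1 + 1) - 62)**2 = (0 - 62)**2 = (-62)**2 = 3844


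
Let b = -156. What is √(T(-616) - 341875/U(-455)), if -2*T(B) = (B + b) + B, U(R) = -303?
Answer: √167303571/303 ≈ 42.688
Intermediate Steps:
T(B) = 78 - B (T(B) = -((B - 156) + B)/2 = -((-156 + B) + B)/2 = -(-156 + 2*B)/2 = 78 - B)
√(T(-616) - 341875/U(-455)) = √((78 - 1*(-616)) - 341875/(-303)) = √((78 + 616) - 341875*(-1/303)) = √(694 + 341875/303) = √(552157/303) = √167303571/303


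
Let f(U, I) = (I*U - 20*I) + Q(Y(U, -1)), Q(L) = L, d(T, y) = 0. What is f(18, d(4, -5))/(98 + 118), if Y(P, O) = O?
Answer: -1/216 ≈ -0.0046296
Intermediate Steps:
f(U, I) = -1 - 20*I + I*U (f(U, I) = (I*U - 20*I) - 1 = (-20*I + I*U) - 1 = -1 - 20*I + I*U)
f(18, d(4, -5))/(98 + 118) = (-1 - 20*0 + 0*18)/(98 + 118) = (-1 + 0 + 0)/216 = (1/216)*(-1) = -1/216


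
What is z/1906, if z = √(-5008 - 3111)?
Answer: I*√8119/1906 ≈ 0.047275*I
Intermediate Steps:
z = I*√8119 (z = √(-8119) = I*√8119 ≈ 90.105*I)
z/1906 = (I*√8119)/1906 = (I*√8119)*(1/1906) = I*√8119/1906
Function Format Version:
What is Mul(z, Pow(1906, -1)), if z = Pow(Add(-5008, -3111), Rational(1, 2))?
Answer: Mul(Rational(1, 1906), I, Pow(8119, Rational(1, 2))) ≈ Mul(0.047275, I)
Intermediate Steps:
z = Mul(I, Pow(8119, Rational(1, 2))) (z = Pow(-8119, Rational(1, 2)) = Mul(I, Pow(8119, Rational(1, 2))) ≈ Mul(90.105, I))
Mul(z, Pow(1906, -1)) = Mul(Mul(I, Pow(8119, Rational(1, 2))), Pow(1906, -1)) = Mul(Mul(I, Pow(8119, Rational(1, 2))), Rational(1, 1906)) = Mul(Rational(1, 1906), I, Pow(8119, Rational(1, 2)))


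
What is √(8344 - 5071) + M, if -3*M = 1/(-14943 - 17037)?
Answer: 1/95940 + √3273 ≈ 57.210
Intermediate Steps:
M = 1/95940 (M = -1/(3*(-14943 - 17037)) = -⅓/(-31980) = -⅓*(-1/31980) = 1/95940 ≈ 1.0423e-5)
√(8344 - 5071) + M = √(8344 - 5071) + 1/95940 = √3273 + 1/95940 = 1/95940 + √3273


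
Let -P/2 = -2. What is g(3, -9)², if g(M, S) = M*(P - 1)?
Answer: 81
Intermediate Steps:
P = 4 (P = -2*(-2) = 4)
g(M, S) = 3*M (g(M, S) = M*(4 - 1) = M*3 = 3*M)
g(3, -9)² = (3*3)² = 9² = 81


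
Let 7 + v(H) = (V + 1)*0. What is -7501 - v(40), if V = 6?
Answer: -7494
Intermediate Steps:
v(H) = -7 (v(H) = -7 + (6 + 1)*0 = -7 + 7*0 = -7 + 0 = -7)
-7501 - v(40) = -7501 - 1*(-7) = -7501 + 7 = -7494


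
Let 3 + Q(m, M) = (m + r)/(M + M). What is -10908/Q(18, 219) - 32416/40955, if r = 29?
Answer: 195629796248/51889985 ≈ 3770.1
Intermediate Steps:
Q(m, M) = -3 + (29 + m)/(2*M) (Q(m, M) = -3 + (m + 29)/(M + M) = -3 + (29 + m)/((2*M)) = -3 + (29 + m)*(1/(2*M)) = -3 + (29 + m)/(2*M))
-10908/Q(18, 219) - 32416/40955 = -10908*438/(29 + 18 - 6*219) - 32416/40955 = -10908*438/(29 + 18 - 1314) - 32416*1/40955 = -10908/((½)*(1/219)*(-1267)) - 32416/40955 = -10908/(-1267/438) - 32416/40955 = -10908*(-438/1267) - 32416/40955 = 4777704/1267 - 32416/40955 = 195629796248/51889985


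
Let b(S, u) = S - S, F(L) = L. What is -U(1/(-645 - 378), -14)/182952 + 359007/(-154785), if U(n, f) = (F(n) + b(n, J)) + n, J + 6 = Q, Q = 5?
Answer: -11198618745617/4828257417060 ≈ -2.3194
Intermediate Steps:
J = -1 (J = -6 + 5 = -1)
b(S, u) = 0
U(n, f) = 2*n (U(n, f) = (n + 0) + n = n + n = 2*n)
-U(1/(-645 - 378), -14)/182952 + 359007/(-154785) = -2/(-645 - 378)/182952 + 359007/(-154785) = -2/(-1023)*(1/182952) + 359007*(-1/154785) = -2*(-1)/1023*(1/182952) - 119669/51595 = -1*(-2/1023)*(1/182952) - 119669/51595 = (2/1023)*(1/182952) - 119669/51595 = 1/93579948 - 119669/51595 = -11198618745617/4828257417060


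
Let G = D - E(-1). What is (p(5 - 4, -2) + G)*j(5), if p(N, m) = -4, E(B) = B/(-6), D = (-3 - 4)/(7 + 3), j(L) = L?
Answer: -73/3 ≈ -24.333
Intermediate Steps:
D = -7/10 ≈ -0.70000
E(B) = -B/6 (E(B) = B*(-⅙) = -B/6)
G = -13/15 (G = -7/10 - (-1)*(-1)/6 = -7/10 - 1*⅙ = -7/10 - ⅙ = -13/15 ≈ -0.86667)
(p(5 - 4, -2) + G)*j(5) = (-4 - 13/15)*5 = -73/15*5 = -73/3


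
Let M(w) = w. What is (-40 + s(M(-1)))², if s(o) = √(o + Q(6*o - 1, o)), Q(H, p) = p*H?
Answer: (40 - √6)² ≈ 1410.0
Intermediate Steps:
Q(H, p) = H*p
s(o) = √(o + o*(-1 + 6*o)) (s(o) = √(o + (6*o - 1)*o) = √(o + (-1 + 6*o)*o) = √(o + o*(-1 + 6*o)))
(-40 + s(M(-1)))² = (-40 + √6*√((-1)²))² = (-40 + √6*√1)² = (-40 + √6*1)² = (-40 + √6)²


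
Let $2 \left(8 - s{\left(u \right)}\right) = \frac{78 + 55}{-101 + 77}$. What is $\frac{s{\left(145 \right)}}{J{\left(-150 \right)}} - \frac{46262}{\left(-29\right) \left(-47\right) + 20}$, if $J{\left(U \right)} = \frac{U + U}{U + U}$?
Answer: $- \frac{167285}{7376} \approx -22.68$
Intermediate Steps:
$J{\left(U \right)} = 1$ ($J{\left(U \right)} = \frac{2 U}{2 U} = 2 U \frac{1}{2 U} = 1$)
$s{\left(u \right)} = \frac{517}{48}$ ($s{\left(u \right)} = 8 - \frac{\left(78 + 55\right) \frac{1}{-101 + 77}}{2} = 8 - \frac{133 \frac{1}{-24}}{2} = 8 - \frac{133 \left(- \frac{1}{24}\right)}{2} = 8 - - \frac{133}{48} = 8 + \frac{133}{48} = \frac{517}{48}$)
$\frac{s{\left(145 \right)}}{J{\left(-150 \right)}} - \frac{46262}{\left(-29\right) \left(-47\right) + 20} = \frac{517}{48 \cdot 1} - \frac{46262}{\left(-29\right) \left(-47\right) + 20} = \frac{517}{48} \cdot 1 - \frac{46262}{1363 + 20} = \frac{517}{48} - \frac{46262}{1383} = - \frac{167285}{7376}$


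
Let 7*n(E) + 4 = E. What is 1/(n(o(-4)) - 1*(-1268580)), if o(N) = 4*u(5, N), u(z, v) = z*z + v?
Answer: 7/8880140 ≈ 7.8828e-7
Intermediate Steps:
u(z, v) = v + z² (u(z, v) = z² + v = v + z²)
o(N) = 100 + 4*N (o(N) = 4*(N + 5²) = 4*(N + 25) = 4*(25 + N) = 100 + 4*N)
n(E) = -4/7 + E/7
1/(n(o(-4)) - 1*(-1268580)) = 1/((-4/7 + (100 + 4*(-4))/7) - 1*(-1268580)) = 1/((-4/7 + (100 - 16)/7) + 1268580) = 1/((-4/7 + (⅐)*84) + 1268580) = 1/((-4/7 + 12) + 1268580) = 1/(80/7 + 1268580) = 1/(8880140/7) = 7/8880140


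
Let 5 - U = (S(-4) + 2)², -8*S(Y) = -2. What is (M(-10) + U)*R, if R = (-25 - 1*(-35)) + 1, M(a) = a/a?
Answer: 165/16 ≈ 10.313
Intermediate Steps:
M(a) = 1
S(Y) = ¼ (S(Y) = -⅛*(-2) = ¼)
U = -1/16 (U = 5 - (¼ + 2)² = 5 - (9/4)² = 5 - 1*81/16 = 5 - 81/16 = -1/16 ≈ -0.062500)
R = 11 (R = (-25 + 35) + 1 = 10 + 1 = 11)
(M(-10) + U)*R = (1 - 1/16)*11 = (15/16)*11 = 165/16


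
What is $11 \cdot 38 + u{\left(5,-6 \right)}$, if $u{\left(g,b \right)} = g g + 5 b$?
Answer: $413$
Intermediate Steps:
$u{\left(g,b \right)} = g^{2} + 5 b$
$11 \cdot 38 + u{\left(5,-6 \right)} = 11 \cdot 38 + \left(5^{2} + 5 \left(-6\right)\right) = 418 + \left(25 - 30\right) = 418 - 5 = 413$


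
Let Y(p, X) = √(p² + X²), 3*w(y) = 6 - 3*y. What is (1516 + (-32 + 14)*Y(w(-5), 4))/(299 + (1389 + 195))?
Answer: 1516/1883 - 18*√65/1883 ≈ 0.72803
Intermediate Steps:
w(y) = 2 - y (w(y) = (6 - 3*y)/3 = 2 - y)
Y(p, X) = √(X² + p²)
(1516 + (-32 + 14)*Y(w(-5), 4))/(299 + (1389 + 195)) = (1516 + (-32 + 14)*√(4² + (2 - 1*(-5))²))/(299 + (1389 + 195)) = (1516 - 18*√(16 + (2 + 5)²))/(299 + 1584) = (1516 - 18*√(16 + 7²))/1883 = (1516 - 18*√(16 + 49))*(1/1883) = (1516 - 18*√65)*(1/1883) = 1516/1883 - 18*√65/1883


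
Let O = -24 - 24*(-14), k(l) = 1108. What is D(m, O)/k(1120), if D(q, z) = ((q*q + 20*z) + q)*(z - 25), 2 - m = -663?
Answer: 64450155/554 ≈ 1.1634e+5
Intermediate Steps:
O = 312 (O = -24 + 336 = 312)
m = 665 (m = 2 - 1*(-663) = 2 + 663 = 665)
D(q, z) = (-25 + z)*(q + q**2 + 20*z) (D(q, z) = ((q**2 + 20*z) + q)*(-25 + z) = (q + q**2 + 20*z)*(-25 + z) = (-25 + z)*(q + q**2 + 20*z))
D(m, O)/k(1120) = (-500*312 - 25*665 - 25*665**2 + 20*312**2 + 665*312 + 312*665**2)/1108 = (-156000 - 16625 - 25*442225 + 20*97344 + 207480 + 312*442225)*(1/1108) = (-156000 - 16625 - 11055625 + 1946880 + 207480 + 137974200)*(1/1108) = 128900310*(1/1108) = 64450155/554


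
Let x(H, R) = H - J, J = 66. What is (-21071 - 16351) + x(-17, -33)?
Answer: -37505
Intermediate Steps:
x(H, R) = -66 + H (x(H, R) = H - 1*66 = H - 66 = -66 + H)
(-21071 - 16351) + x(-17, -33) = (-21071 - 16351) + (-66 - 17) = -37422 - 83 = -37505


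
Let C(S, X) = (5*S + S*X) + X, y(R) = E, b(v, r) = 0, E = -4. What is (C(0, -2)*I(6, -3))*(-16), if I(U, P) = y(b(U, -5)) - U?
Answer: -320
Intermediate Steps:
y(R) = -4
I(U, P) = -4 - U
C(S, X) = X + 5*S + S*X
(C(0, -2)*I(6, -3))*(-16) = ((-2 + 5*0 + 0*(-2))*(-4 - 1*6))*(-16) = ((-2 + 0 + 0)*(-4 - 6))*(-16) = -2*(-10)*(-16) = 20*(-16) = -320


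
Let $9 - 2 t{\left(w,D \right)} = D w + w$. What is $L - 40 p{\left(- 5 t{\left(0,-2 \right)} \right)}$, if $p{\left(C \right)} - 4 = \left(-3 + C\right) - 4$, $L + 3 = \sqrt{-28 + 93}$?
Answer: $1017 + \sqrt{65} \approx 1025.1$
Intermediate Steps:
$t{\left(w,D \right)} = \frac{9}{2} - \frac{w}{2} - \frac{D w}{2}$ ($t{\left(w,D \right)} = \frac{9}{2} - \frac{D w + w}{2} = \frac{9}{2} - \frac{w + D w}{2} = \frac{9}{2} - \left(\frac{w}{2} + \frac{D w}{2}\right) = \frac{9}{2} - \frac{w}{2} - \frac{D w}{2}$)
$L = -3 + \sqrt{65}$ ($L = -3 + \sqrt{-28 + 93} = -3 + \sqrt{65} \approx 5.0623$)
$p{\left(C \right)} = -3 + C$ ($p{\left(C \right)} = 4 + \left(\left(-3 + C\right) - 4\right) = 4 + \left(-7 + C\right) = -3 + C$)
$L - 40 p{\left(- 5 t{\left(0,-2 \right)} \right)} = \left(-3 + \sqrt{65}\right) - 40 \left(-3 - 5 \left(\frac{9}{2} - 0 - \left(-1\right) 0\right)\right) = \left(-3 + \sqrt{65}\right) - 40 \left(-3 - 5 \left(\frac{9}{2} + 0 + 0\right)\right) = \left(-3 + \sqrt{65}\right) - 40 \left(-3 - \frac{45}{2}\right) = \left(-3 + \sqrt{65}\right) - -1020 = \left(-3 + \sqrt{65}\right) + 1020 = 1017 + \sqrt{65}$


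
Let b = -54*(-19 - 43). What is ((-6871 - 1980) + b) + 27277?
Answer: 21774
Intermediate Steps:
b = 3348 (b = -54*(-62) = 3348)
((-6871 - 1980) + b) + 27277 = ((-6871 - 1980) + 3348) + 27277 = (-8851 + 3348) + 27277 = -5503 + 27277 = 21774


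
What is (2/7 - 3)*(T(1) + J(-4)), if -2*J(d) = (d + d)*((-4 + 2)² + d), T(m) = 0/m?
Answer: 0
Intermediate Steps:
T(m) = 0
J(d) = -d*(4 + d) (J(d) = -(d + d)*((-4 + 2)² + d)/2 = -2*d*((-2)² + d)/2 = -2*d*(4 + d)/2 = -d*(4 + d))
(2/7 - 3)*(T(1) + J(-4)) = (2/7 - 3)*(0 - 1*(-4)*(4 - 4)) = (2*(⅐) - 3)*(0 - 1*(-4)*0) = (2/7 - 3)*(0 + 0) = -19/7*0 = 0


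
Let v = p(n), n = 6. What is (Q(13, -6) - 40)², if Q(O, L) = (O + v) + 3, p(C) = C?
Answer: 324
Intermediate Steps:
v = 6
Q(O, L) = 9 + O (Q(O, L) = (O + 6) + 3 = (6 + O) + 3 = 9 + O)
(Q(13, -6) - 40)² = ((9 + 13) - 40)² = (22 - 40)² = (-18)² = 324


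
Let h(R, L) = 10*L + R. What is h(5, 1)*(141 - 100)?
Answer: 615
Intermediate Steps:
h(R, L) = R + 10*L
h(5, 1)*(141 - 100) = (5 + 10*1)*(141 - 100) = (5 + 10)*41 = 15*41 = 615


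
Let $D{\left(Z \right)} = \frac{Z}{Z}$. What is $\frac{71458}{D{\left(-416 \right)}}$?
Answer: $71458$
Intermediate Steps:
$D{\left(Z \right)} = 1$
$\frac{71458}{D{\left(-416 \right)}} = \frac{71458}{1} = 71458 \cdot 1 = 71458$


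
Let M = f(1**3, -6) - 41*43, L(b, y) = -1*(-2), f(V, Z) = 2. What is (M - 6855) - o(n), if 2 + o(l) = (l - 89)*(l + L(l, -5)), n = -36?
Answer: -12864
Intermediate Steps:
L(b, y) = 2
M = -1761 (M = 2 - 41*43 = 2 - 1763 = -1761)
o(l) = -2 + (-89 + l)*(2 + l) (o(l) = -2 + (l - 89)*(l + 2) = -2 + (-89 + l)*(2 + l))
(M - 6855) - o(n) = (-1761 - 6855) - (-180 + (-36)**2 - 87*(-36)) = -8616 - (-180 + 1296 + 3132) = -8616 - 1*4248 = -8616 - 4248 = -12864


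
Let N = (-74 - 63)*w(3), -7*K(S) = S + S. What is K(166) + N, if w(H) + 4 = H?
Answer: 627/7 ≈ 89.571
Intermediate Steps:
K(S) = -2*S/7 (K(S) = -(S + S)/7 = -2*S/7)
w(H) = -4 + H
N = 137 (N = (-74 - 63)*(-4 + 3) = -137*(-1) = 137)
K(166) + N = -2/7*166 + 137 = -332/7 + 137 = 627/7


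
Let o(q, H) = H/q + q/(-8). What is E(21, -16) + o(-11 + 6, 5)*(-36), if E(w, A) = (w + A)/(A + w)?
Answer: 29/2 ≈ 14.500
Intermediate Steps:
E(w, A) = 1 (E(w, A) = (A + w)/(A + w) = 1)
o(q, H) = -q/8 + H/q (o(q, H) = H/q + q*(-⅛) = H/q - q/8 = -q/8 + H/q)
E(21, -16) + o(-11 + 6, 5)*(-36) = 1 + (-(-11 + 6)/8 + 5/(-11 + 6))*(-36) = 1 + (-⅛*(-5) + 5/(-5))*(-36) = 1 + (5/8 + 5*(-⅕))*(-36) = 1 + (5/8 - 1)*(-36) = 1 - 3/8*(-36) = 1 + 27/2 = 29/2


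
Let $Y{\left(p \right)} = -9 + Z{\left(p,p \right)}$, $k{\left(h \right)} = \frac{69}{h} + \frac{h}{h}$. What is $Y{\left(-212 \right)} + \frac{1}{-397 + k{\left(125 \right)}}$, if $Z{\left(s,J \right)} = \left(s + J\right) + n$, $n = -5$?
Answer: $- \frac{21650903}{49431} \approx -438.0$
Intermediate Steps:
$k{\left(h \right)} = 1 + \frac{69}{h}$ ($k{\left(h \right)} = \frac{69}{h} + 1 = 1 + \frac{69}{h}$)
$Z{\left(s,J \right)} = -5 + J + s$ ($Z{\left(s,J \right)} = \left(s + J\right) - 5 = \left(J + s\right) - 5 = -5 + J + s$)
$Y{\left(p \right)} = -14 + 2 p$ ($Y{\left(p \right)} = -9 + \left(-5 + p + p\right) = -9 + \left(-5 + 2 p\right) = -14 + 2 p$)
$Y{\left(-212 \right)} + \frac{1}{-397 + k{\left(125 \right)}} = \left(-14 + 2 \left(-212\right)\right) + \frac{1}{-397 + \frac{69 + 125}{125}} = \left(-14 - 424\right) + \frac{1}{-397 + \frac{1}{125} \cdot 194} = -438 + \frac{1}{-397 + \frac{194}{125}} = -438 + \frac{1}{- \frac{49431}{125}} = -438 - \frac{125}{49431} = - \frac{21650903}{49431}$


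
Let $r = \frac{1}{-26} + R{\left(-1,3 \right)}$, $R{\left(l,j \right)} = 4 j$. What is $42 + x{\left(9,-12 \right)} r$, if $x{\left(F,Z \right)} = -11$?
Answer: $- \frac{2329}{26} \approx -89.577$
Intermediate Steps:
$r = \frac{311}{26}$ ($r = \frac{1}{-26} + 4 \cdot 3 = - \frac{1}{26} + 12 = \frac{311}{26} \approx 11.962$)
$42 + x{\left(9,-12 \right)} r = 42 - \frac{3421}{26} = - \frac{2329}{26}$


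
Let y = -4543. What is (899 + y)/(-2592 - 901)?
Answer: 3644/3493 ≈ 1.0432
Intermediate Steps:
(899 + y)/(-2592 - 901) = (899 - 4543)/(-2592 - 901) = -3644/(-3493) = -3644*(-1/3493) = 3644/3493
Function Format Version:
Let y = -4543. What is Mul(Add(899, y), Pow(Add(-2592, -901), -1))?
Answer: Rational(3644, 3493) ≈ 1.0432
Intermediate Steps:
Mul(Add(899, y), Pow(Add(-2592, -901), -1)) = Mul(Add(899, -4543), Pow(Add(-2592, -901), -1)) = Mul(-3644, Pow(-3493, -1)) = Mul(-3644, Rational(-1, 3493)) = Rational(3644, 3493)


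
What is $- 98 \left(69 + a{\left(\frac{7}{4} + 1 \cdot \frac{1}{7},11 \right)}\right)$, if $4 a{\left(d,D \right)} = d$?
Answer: $- \frac{54467}{8} \approx -6808.4$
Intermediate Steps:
$a{\left(d,D \right)} = \frac{d}{4}$
$- 98 \left(69 + a{\left(\frac{7}{4} + 1 \cdot \frac{1}{7},11 \right)}\right) = - 98 \left(69 + \frac{\frac{7}{4} + 1 \cdot \frac{1}{7}}{4}\right) = - 98 \left(69 + \frac{7 \cdot \frac{1}{4} + 1 \cdot \frac{1}{7}}{4}\right) = - 98 \left(69 + \frac{\frac{7}{4} + \frac{1}{7}}{4}\right) = - 98 \left(69 + \frac{1}{4} \cdot \frac{53}{28}\right) = - 98 \left(69 + \frac{53}{112}\right) = \left(-98\right) \frac{7781}{112} = - \frac{54467}{8}$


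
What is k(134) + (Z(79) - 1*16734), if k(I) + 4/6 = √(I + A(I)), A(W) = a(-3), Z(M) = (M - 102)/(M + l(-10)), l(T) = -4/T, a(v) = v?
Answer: -19931333/1191 + √131 ≈ -16724.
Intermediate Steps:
Z(M) = (-102 + M)/(⅖ + M) (Z(M) = (M - 102)/(M - 4/(-10)) = (-102 + M)/(M - 4*(-⅒)) = (-102 + M)/(M + ⅖) = (-102 + M)/(⅖ + M))
A(W) = -3
k(I) = -⅔ + √(-3 + I) (k(I) = -⅔ + √(I - 3) = -⅔ + √(-3 + I))
k(134) + (Z(79) - 1*16734) = (-⅔ + √(-3 + 134)) + (5*(-102 + 79)/(2 + 5*79) - 1*16734) = (-⅔ + √131) + (5*(-23)/(2 + 395) - 16734) = (-⅔ + √131) + (5*(-23)/397 - 16734) = (-⅔ + √131) + (5*(1/397)*(-23) - 16734) = (-⅔ + √131) + (-115/397 - 16734) = (-⅔ + √131) - 6643513/397 = -19931333/1191 + √131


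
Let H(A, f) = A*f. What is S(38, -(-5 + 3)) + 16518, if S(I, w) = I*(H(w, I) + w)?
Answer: 19482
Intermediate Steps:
S(I, w) = I*(w + I*w) (S(I, w) = I*(w*I + w) = I*(I*w + w) = I*(w + I*w))
S(38, -(-5 + 3)) + 16518 = 38*(-(-5 + 3))*(1 + 38) + 16518 = 38*(-1*(-2))*39 + 16518 = 38*2*39 + 16518 = 2964 + 16518 = 19482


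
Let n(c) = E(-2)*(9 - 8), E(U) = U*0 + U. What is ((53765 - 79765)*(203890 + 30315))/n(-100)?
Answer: 3044665000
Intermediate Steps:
E(U) = U (E(U) = 0 + U = U)
n(c) = -2 (n(c) = -2*(9 - 8) = -2*1 = -2)
((53765 - 79765)*(203890 + 30315))/n(-100) = ((53765 - 79765)*(203890 + 30315))/(-2) = -26000*234205*(-½) = -6089330000*(-½) = 3044665000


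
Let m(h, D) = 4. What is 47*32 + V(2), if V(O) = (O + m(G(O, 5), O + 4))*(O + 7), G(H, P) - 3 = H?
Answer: 1558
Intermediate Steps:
G(H, P) = 3 + H
V(O) = (4 + O)*(7 + O) (V(O) = (O + 4)*(O + 7) = (4 + O)*(7 + O))
47*32 + V(2) = 47*32 + (28 + 2² + 11*2) = 1504 + (28 + 4 + 22) = 1504 + 54 = 1558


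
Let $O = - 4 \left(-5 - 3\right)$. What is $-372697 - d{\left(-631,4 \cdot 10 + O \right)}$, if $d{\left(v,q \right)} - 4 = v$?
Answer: $-372070$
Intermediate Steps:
$O = 32$ ($O = \left(-4\right) \left(-8\right) = 32$)
$d{\left(v,q \right)} = 4 + v$
$-372697 - d{\left(-631,4 \cdot 10 + O \right)} = -372697 - \left(4 - 631\right) = -372697 - -627 = -372697 + 627 = -372070$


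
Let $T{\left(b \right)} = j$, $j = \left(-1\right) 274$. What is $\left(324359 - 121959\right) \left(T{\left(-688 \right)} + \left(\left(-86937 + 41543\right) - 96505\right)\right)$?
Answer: $-28775815200$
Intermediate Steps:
$j = -274$
$T{\left(b \right)} = -274$
$\left(324359 - 121959\right) \left(T{\left(-688 \right)} + \left(\left(-86937 + 41543\right) - 96505\right)\right) = \left(324359 - 121959\right) \left(-274 + \left(\left(-86937 + 41543\right) - 96505\right)\right) = 202400 \left(-274 - 141899\right) = 202400 \left(-142173\right) = -28775815200$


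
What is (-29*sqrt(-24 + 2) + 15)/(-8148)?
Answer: -5/2716 + 29*I*sqrt(22)/8148 ≈ -0.0018409 + 0.016694*I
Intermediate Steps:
(-29*sqrt(-24 + 2) + 15)/(-8148) = (-29*I*sqrt(22) + 15)*(-1/8148) = (15 - 29*I*sqrt(22))*(-1/8148) = -5/2716 + 29*I*sqrt(22)/8148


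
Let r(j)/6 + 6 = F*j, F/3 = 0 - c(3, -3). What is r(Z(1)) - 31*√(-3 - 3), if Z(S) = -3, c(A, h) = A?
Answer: 126 - 31*I*√6 ≈ 126.0 - 75.934*I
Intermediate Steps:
F = -9 (F = 3*(0 - 1*3) = 3*(0 - 3) = 3*(-3) = -9)
r(j) = -36 - 54*j (r(j) = -36 + 6*(-9*j) = -36 - 54*j)
r(Z(1)) - 31*√(-3 - 3) = (-36 - 54*(-3)) - 31*√(-3 - 3) = (-36 + 162) - 31*I*√6 = 126 - 31*I*√6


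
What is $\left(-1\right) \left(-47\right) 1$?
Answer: $47$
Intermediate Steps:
$\left(-1\right) \left(-47\right) 1 = 47 \cdot 1 = 47$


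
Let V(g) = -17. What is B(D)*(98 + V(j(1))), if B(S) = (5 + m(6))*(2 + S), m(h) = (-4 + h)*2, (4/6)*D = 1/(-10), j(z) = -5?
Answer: 26973/20 ≈ 1348.7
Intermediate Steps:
D = -3/20 (D = (3/2)/(-10) = (3/2)*(-⅒) = -3/20 ≈ -0.15000)
m(h) = -8 + 2*h
B(S) = 18 + 9*S (B(S) = (5 + (-8 + 2*6))*(2 + S) = (5 + (-8 + 12))*(2 + S) = (5 + 4)*(2 + S) = 9*(2 + S) = 18 + 9*S)
B(D)*(98 + V(j(1))) = (18 + 9*(-3/20))*(98 - 17) = (18 - 27/20)*81 = (333/20)*81 = 26973/20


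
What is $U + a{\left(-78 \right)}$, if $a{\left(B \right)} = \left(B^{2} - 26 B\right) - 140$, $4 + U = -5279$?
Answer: $2689$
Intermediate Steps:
$U = -5283$ ($U = -4 - 5279 = -5283$)
$a{\left(B \right)} = -140 + B^{2} - 26 B$
$U + a{\left(-78 \right)} = -5283 - \left(-1888 - 6084\right) = -5283 + \left(-140 + 6084 + 2028\right) = -5283 + 7972 = 2689$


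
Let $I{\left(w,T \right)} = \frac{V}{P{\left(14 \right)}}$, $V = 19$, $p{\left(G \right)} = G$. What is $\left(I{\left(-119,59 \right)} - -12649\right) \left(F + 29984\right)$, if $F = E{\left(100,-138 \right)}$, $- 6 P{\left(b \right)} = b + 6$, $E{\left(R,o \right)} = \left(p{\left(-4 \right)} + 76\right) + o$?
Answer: $\frac{1891311247}{5} \approx 3.7826 \cdot 10^{8}$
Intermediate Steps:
$E{\left(R,o \right)} = 72 + o$ ($E{\left(R,o \right)} = \left(-4 + 76\right) + o = 72 + o$)
$P{\left(b \right)} = -1 - \frac{b}{6}$ ($P{\left(b \right)} = - \frac{b + 6}{6} = - \frac{6 + b}{6} = -1 - \frac{b}{6}$)
$F = -66$ ($F = 72 - 138 = -66$)
$I{\left(w,T \right)} = - \frac{57}{10}$ ($I{\left(w,T \right)} = \frac{19}{-1 - \frac{7}{3}} = \frac{19}{- \frac{10}{3}} = 19 \left(- \frac{3}{10}\right) = - \frac{57}{10}$)
$\left(I{\left(-119,59 \right)} - -12649\right) \left(F + 29984\right) = \left(- \frac{57}{10} - -12649\right) \left(-66 + 29984\right) = \left(- \frac{57}{10} + 12649\right) 29918 = \frac{126433}{10} \cdot 29918 = \frac{1891311247}{5}$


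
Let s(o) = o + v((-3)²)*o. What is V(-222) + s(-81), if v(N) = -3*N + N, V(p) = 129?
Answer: 1506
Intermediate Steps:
v(N) = -2*N
s(o) = -17*o (s(o) = o + (-2*(-3)²)*o = o + (-2*9)*o = o - 18*o = -17*o)
V(-222) + s(-81) = 129 - 17*(-81) = 129 + 1377 = 1506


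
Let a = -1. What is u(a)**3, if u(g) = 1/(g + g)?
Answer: -1/8 ≈ -0.12500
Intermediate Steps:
u(g) = 1/(2*g)
u(a)**3 = ((1/2)/(-1))**3 = ((1/2)*(-1))**3 = (-1/2)**3 = -1/8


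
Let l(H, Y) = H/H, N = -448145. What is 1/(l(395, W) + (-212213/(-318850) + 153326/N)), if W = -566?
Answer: 28578206650/37821046607 ≈ 0.75562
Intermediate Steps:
l(H, Y) = 1
1/(l(395, W) + (-212213/(-318850) + 153326/N)) = 1/(1 + (-212213/(-318850) + 153326/(-448145))) = 1/(1 + (-212213*(-1/318850) + 153326*(-1/448145))) = 1/(1 + (212213/318850 - 153326/448145)) = 1/(1 + 9242839957/28578206650) = 1/(37821046607/28578206650) = 28578206650/37821046607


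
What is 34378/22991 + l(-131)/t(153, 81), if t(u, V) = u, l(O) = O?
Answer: 2248013/3517623 ≈ 0.63907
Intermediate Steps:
34378/22991 + l(-131)/t(153, 81) = 34378/22991 - 131/153 = 2248013/3517623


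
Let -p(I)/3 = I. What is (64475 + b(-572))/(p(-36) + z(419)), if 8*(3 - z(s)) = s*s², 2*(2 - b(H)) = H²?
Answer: 792920/73559171 ≈ 0.010779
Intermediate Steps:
p(I) = -3*I
b(H) = 2 - H²/2
z(s) = 3 - s³/8 (z(s) = 3 - s*s²/8 = 3 - s³/8)
(64475 + b(-572))/(p(-36) + z(419)) = (64475 + (2 - ½*(-572)²))/(-3*(-36) + (3 - ⅛*419³)) = (64475 + (2 - ½*327184))/(108 + (3 - ⅛*73560059)) = (64475 + (2 - 163592))/(108 + (3 - 73560059/8)) = (64475 - 163590)/(108 - 73560035/8) = -99115/(-73559171/8) = -99115*(-8/73559171) = 792920/73559171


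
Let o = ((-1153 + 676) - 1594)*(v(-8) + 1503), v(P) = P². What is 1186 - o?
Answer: 3246443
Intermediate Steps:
o = -3245257 (o = ((-1153 + 676) - 1594)*((-8)² + 1503) = (-477 - 1594)*(64 + 1503) = -2071*1567 = -3245257)
1186 - o = 1186 - 1*(-3245257) = 1186 + 3245257 = 3246443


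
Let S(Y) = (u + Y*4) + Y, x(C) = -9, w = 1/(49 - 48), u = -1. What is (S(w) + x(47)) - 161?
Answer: -166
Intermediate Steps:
w = 1 (w = 1/1 = 1)
S(Y) = -1 + 5*Y (S(Y) = (-1 + Y*4) + Y = (-1 + 4*Y) + Y = -1 + 5*Y)
(S(w) + x(47)) - 161 = ((-1 + 5*1) - 9) - 161 = ((-1 + 5) - 9) - 161 = (4 - 9) - 161 = -5 - 161 = -166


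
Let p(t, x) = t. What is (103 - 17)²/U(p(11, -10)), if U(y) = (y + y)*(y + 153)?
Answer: 1849/902 ≈ 2.0499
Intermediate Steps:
U(y) = 2*y*(153 + y) (U(y) = (2*y)*(153 + y) = 2*y*(153 + y))
(103 - 17)²/U(p(11, -10)) = (103 - 17)²/((2*11*(153 + 11))) = 86²/((2*11*164)) = 7396/3608 = 7396*(1/3608) = 1849/902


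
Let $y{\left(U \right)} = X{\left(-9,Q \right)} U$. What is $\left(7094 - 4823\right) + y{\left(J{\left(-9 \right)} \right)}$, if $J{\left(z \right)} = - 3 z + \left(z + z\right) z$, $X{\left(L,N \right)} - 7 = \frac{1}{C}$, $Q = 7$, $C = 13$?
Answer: $\frac{46911}{13} \approx 3608.5$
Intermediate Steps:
$X{\left(L,N \right)} = \frac{92}{13}$ ($X{\left(L,N \right)} = 7 + \frac{1}{13} = \frac{92}{13}$)
$J{\left(z \right)} = - 3 z + 2 z^{2}$ ($J{\left(z \right)} = - 3 z + 2 z z = - 3 z + 2 z^{2}$)
$y{\left(U \right)} = \frac{92 U}{13}$
$\left(7094 - 4823\right) + y{\left(J{\left(-9 \right)} \right)} = \left(7094 - 4823\right) + \frac{92 \left(- 9 \left(-3 + 2 \left(-9\right)\right)\right)}{13} = 2271 + \frac{92 \left(- 9 \left(-3 - 18\right)\right)}{13} = 2271 + \frac{92 \left(\left(-9\right) \left(-21\right)\right)}{13} = 2271 + \frac{92}{13} \cdot 189 = 2271 + \frac{17388}{13} = \frac{46911}{13}$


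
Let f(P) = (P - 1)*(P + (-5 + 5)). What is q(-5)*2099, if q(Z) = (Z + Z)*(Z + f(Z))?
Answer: -524750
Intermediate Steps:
f(P) = P*(-1 + P) (f(P) = (-1 + P)*(P + 0) = (-1 + P)*P = P*(-1 + P))
q(Z) = 2*Z*(Z + Z*(-1 + Z)) (q(Z) = (Z + Z)*(Z + Z*(-1 + Z)) = (2*Z)*(Z + Z*(-1 + Z)) = 2*Z*(Z + Z*(-1 + Z)))
q(-5)*2099 = (2*(-5)³)*2099 = (2*(-125))*2099 = -250*2099 = -524750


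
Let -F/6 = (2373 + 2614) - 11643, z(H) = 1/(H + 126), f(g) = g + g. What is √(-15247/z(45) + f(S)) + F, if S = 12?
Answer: 39936 + I*√2607213 ≈ 39936.0 + 1614.7*I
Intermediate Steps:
f(g) = 2*g
z(H) = 1/(126 + H)
F = 39936 (F = -6*((2373 + 2614) - 11643) = -6*(4987 - 11643) = -6*(-6656) = 39936)
√(-15247/z(45) + f(S)) + F = √(-15247/(1/(126 + 45)) + 2*12) + 39936 = √(-15247/(1/171) + 24) + 39936 = √(-15247/1/171 + 24) + 39936 = √(-15247*171 + 24) + 39936 = √(-2607237 + 24) + 39936 = √(-2607213) + 39936 = I*√2607213 + 39936 = 39936 + I*√2607213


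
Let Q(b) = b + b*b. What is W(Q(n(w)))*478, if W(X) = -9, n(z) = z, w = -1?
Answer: -4302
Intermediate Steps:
Q(b) = b + b²
W(Q(n(w)))*478 = -9*478 = -4302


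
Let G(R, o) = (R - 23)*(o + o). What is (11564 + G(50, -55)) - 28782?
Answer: -20188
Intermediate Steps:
G(R, o) = 2*o*(-23 + R) (G(R, o) = (-23 + R)*(2*o) = 2*o*(-23 + R))
(11564 + G(50, -55)) - 28782 = (11564 + 2*(-55)*(-23 + 50)) - 28782 = (11564 + 2*(-55)*27) - 28782 = (11564 - 2970) - 28782 = 8594 - 28782 = -20188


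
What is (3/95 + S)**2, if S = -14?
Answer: 1760929/9025 ≈ 195.12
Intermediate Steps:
(3/95 + S)**2 = (3/95 - 14)**2 = (-1327/95)**2 = 1760929/9025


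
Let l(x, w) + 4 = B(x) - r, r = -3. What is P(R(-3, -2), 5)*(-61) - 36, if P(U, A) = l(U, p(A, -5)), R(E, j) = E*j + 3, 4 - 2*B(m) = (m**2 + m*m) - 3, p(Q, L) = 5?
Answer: 9505/2 ≈ 4752.5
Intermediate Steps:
B(m) = 7/2 - m**2 (B(m) = 2 - ((m**2 + m*m) - 3)/2 = 2 - ((m**2 + m**2) - 3)/2 = 2 - (2*m**2 - 3)/2 = 2 - (-3 + 2*m**2)/2 = 2 + (3/2 - m**2) = 7/2 - m**2)
l(x, w) = 5/2 - x**2 (l(x, w) = -4 + ((7/2 - x**2) - 1*(-3)) = -4 + ((7/2 - x**2) + 3) = -4 + (13/2 - x**2) = 5/2 - x**2)
R(E, j) = 3 + E*j
P(U, A) = 5/2 - U**2
P(R(-3, -2), 5)*(-61) - 36 = (5/2 - (3 - 3*(-2))**2)*(-61) - 36 = (5/2 - (3 + 6)**2)*(-61) - 36 = (5/2 - 1*9**2)*(-61) - 36 = (5/2 - 1*81)*(-61) - 36 = (5/2 - 81)*(-61) - 36 = -157/2*(-61) - 36 = 9577/2 - 36 = 9505/2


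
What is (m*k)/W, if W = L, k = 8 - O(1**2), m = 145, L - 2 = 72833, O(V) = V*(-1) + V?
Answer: 232/14567 ≈ 0.015926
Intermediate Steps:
O(V) = 0 (O(V) = -V + V = 0)
L = 72835 (L = 2 + 72833 = 72835)
k = 8 (k = 8 - 1*0 = 8 + 0 = 8)
W = 72835
(m*k)/W = (145*8)/72835 = 1160*(1/72835) = 232/14567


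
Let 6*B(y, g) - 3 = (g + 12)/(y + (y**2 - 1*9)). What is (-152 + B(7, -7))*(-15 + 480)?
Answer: -3310645/47 ≈ -70439.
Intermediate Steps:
B(y, g) = 1/2 + (12 + g)/(6*(-9 + y + y**2)) (B(y, g) = 1/2 + ((g + 12)/(y + (y**2 - 1*9)))/6 = 1/2 + ((12 + g)/(y + (y**2 - 9)))/6 = 1/2 + ((12 + g)/(y + (-9 + y**2)))/6 = 1/2 + ((12 + g)/(-9 + y + y**2))/6 = 1/2 + (12 + g)/(6*(-9 + y + y**2)))
(-152 + B(7, -7))*(-15 + 480) = (-152 + (-15 - 7 + 3*7 + 3*7**2)/(6*(-9 + 7 + 7**2)))*(-15 + 480) = (-152 + (-15 - 7 + 21 + 3*49)/(6*(-9 + 7 + 49)))*465 = (-152 + (1/6)*(-15 - 7 + 21 + 147)/47)*465 = (-152 + (1/6)*(1/47)*146)*465 = (-152 + 73/141)*465 = -21359/141*465 = -3310645/47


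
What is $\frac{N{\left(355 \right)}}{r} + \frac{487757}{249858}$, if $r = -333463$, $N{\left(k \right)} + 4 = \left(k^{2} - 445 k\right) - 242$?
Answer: $\frac{170693340659}{83318398254} \approx 2.0487$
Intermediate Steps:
$N{\left(k \right)} = -246 + k^{2} - 445 k$ ($N{\left(k \right)} = -4 - \left(242 - k^{2} + 445 k\right) = -246 + k^{2} - 445 k$)
$\frac{N{\left(355 \right)}}{r} + \frac{487757}{249858} = \frac{-246 + 355^{2} - 157975}{-333463} + \frac{487757}{249858} = \left(-246 + 126025 - 157975\right) \left(- \frac{1}{333463}\right) + 487757 \cdot \frac{1}{249858} = \left(-32196\right) \left(- \frac{1}{333463}\right) + \frac{487757}{249858} = \frac{32196}{333463} + \frac{487757}{249858} = \frac{170693340659}{83318398254}$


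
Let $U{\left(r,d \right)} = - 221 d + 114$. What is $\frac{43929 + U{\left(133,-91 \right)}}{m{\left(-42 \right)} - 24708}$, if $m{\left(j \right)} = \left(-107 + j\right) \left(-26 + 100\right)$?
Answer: $- \frac{32077}{17867} \approx -1.7953$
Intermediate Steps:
$m{\left(j \right)} = -7918 + 74 j$ ($m{\left(j \right)} = \left(-107 + j\right) 74 = -7918 + 74 j$)
$U{\left(r,d \right)} = 114 - 221 d$
$\frac{43929 + U{\left(133,-91 \right)}}{m{\left(-42 \right)} - 24708} = \frac{43929 + \left(114 - -20111\right)}{\left(-7918 + 74 \left(-42\right)\right) - 24708} = \frac{43929 + \left(114 + 20111\right)}{\left(-7918 - 3108\right) - 24708} = \frac{43929 + 20225}{-11026 - 24708} = \frac{64154}{-35734} = 64154 \left(- \frac{1}{35734}\right) = - \frac{32077}{17867}$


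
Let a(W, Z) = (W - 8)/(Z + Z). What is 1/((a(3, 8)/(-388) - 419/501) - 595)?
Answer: -3110208/1853172407 ≈ -0.0016783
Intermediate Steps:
a(W, Z) = (-8 + W)/(2*Z) (a(W, Z) = (-8 + W)/((2*Z)) = (-8 + W)*(1/(2*Z)) = (-8 + W)/(2*Z))
1/((a(3, 8)/(-388) - 419/501) - 595) = 1/((((½)*(-8 + 3)/8)/(-388) - 419/501) - 595) = 1/((((½)*(⅛)*(-5))*(-1/388) - 419*1/501) - 595) = 1/((-5/16*(-1/388) - 419/501) - 595) = 1/((5/6208 - 419/501) - 595) = 1/(-2598647/3110208 - 595) = 1/(-1853172407/3110208) = -3110208/1853172407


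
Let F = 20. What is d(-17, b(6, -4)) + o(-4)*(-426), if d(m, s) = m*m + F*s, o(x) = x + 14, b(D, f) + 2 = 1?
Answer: -3991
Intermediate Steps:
b(D, f) = -1 (b(D, f) = -2 + 1 = -1)
o(x) = 14 + x
d(m, s) = m² + 20*s (d(m, s) = m*m + 20*s = m² + 20*s)
d(-17, b(6, -4)) + o(-4)*(-426) = ((-17)² + 20*(-1)) + (14 - 4)*(-426) = (289 - 20) + 10*(-426) = 269 - 4260 = -3991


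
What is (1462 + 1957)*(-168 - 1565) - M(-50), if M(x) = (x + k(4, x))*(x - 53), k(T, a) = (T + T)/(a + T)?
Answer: -136396783/23 ≈ -5.9303e+6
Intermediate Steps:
k(T, a) = 2*T/(T + a) (k(T, a) = (2*T)/(T + a) = 2*T/(T + a))
M(x) = (-53 + x)*(x + 8/(4 + x)) (M(x) = (x + 2*4/(4 + x))*(x - 53) = (x + 8/(4 + x))*(-53 + x) = (-53 + x)*(x + 8/(4 + x)))
(1462 + 1957)*(-168 - 1565) - M(-50) = (1462 + 1957)*(-168 - 1565) - (-424 + 8*(-50) - 50*(-53 - 50)*(4 - 50))/(4 - 50) = 3419*(-1733) - (-424 - 400 - 50*(-103)*(-46))/(-46) = -5925127 - (-1)*(-424 - 400 - 236900)/46 = -5925127 - (-1)*(-237724)/46 = -5925127 - 1*118862/23 = -5925127 - 118862/23 = -136396783/23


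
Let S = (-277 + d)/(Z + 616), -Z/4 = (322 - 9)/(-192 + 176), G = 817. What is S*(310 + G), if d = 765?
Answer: 2199904/2777 ≈ 792.19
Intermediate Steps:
Z = 313/4 (Z = -4*(322 - 9)/(-192 + 176) = -1252/(-16) = -1252*(-1)/16 = -4*(-313/16) = 313/4 ≈ 78.250)
S = 1952/2777 (S = (-277 + 765)/(313/4 + 616) = 488/(2777/4) = 488*(4/2777) = 1952/2777 ≈ 0.70292)
S*(310 + G) = 1952*(310 + 817)/2777 = (1952/2777)*1127 = 2199904/2777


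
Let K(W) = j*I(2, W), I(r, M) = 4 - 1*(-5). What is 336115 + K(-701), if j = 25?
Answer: 336340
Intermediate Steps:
I(r, M) = 9 (I(r, M) = 4 + 5 = 9)
K(W) = 225 (K(W) = 25*9 = 225)
336115 + K(-701) = 336115 + 225 = 336340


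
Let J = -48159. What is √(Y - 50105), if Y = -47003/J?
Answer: 26*I*√19100217917/16053 ≈ 223.84*I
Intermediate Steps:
Y = 47003/48159 (Y = -47003/(-48159) = -47003*(-1/48159) = 47003/48159 ≈ 0.97600)
√(Y - 50105) = √(47003/48159 - 50105) = √(-2412959692/48159) = 26*I*√19100217917/16053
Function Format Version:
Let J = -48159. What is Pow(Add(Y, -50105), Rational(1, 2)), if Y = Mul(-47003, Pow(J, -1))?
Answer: Mul(Rational(26, 16053), I, Pow(19100217917, Rational(1, 2))) ≈ Mul(223.84, I)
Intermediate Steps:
Y = Rational(47003, 48159) (Y = Mul(-47003, Pow(-48159, -1)) = Mul(-47003, Rational(-1, 48159)) = Rational(47003, 48159) ≈ 0.97600)
Pow(Add(Y, -50105), Rational(1, 2)) = Pow(Add(Rational(47003, 48159), -50105), Rational(1, 2)) = Pow(Rational(-2412959692, 48159), Rational(1, 2)) = Mul(Rational(26, 16053), I, Pow(19100217917, Rational(1, 2)))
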